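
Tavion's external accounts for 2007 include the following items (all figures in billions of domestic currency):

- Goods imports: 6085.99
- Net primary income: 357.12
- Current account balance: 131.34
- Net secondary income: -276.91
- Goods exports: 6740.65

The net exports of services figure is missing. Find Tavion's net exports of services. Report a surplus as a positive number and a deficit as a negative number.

-603.53

Current account = goods balance + services balance + net primary income + net secondary income
Sum of the known components = 734.87
Net exports of services = CA - (known components) = 131.34 - 734.87 = -603.53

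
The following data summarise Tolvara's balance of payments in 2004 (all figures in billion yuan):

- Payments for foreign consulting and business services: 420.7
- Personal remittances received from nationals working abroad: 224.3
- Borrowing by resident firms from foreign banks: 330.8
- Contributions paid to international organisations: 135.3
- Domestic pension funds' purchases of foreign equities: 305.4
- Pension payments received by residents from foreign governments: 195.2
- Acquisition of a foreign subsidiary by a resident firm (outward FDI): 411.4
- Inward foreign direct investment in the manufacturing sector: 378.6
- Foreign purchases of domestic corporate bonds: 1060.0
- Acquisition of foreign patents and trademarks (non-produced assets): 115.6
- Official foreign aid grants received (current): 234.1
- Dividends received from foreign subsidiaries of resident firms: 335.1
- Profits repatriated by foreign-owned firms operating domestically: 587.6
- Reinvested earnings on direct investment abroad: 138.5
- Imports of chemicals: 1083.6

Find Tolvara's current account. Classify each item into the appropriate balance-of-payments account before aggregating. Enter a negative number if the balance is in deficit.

Goods: -1083.6
Services: -420.7
Primary income: 335.1 - 587.6 + 138.5 = -114.0
Secondary income: 234.1 - 135.3 + 195.2 + 224.3 = 518.3
Current account = (-1083.6) + (-420.7) + (-114.0) + 518.3 = -1100.0
(Excluded from the current account — financial account: borrowing by resident firms from foreign banks 330.8, domestic pension funds' purchases of foreign equities 305.4, acquisition of a foreign subsidiary by a resident firm (outward FDI) 411.4, inward foreign direct investment in the manufacturing sector 378.6, foreign purchases of domestic corporate bonds 1060.0; capital account: acquisition of foreign patents and trademarks (non-produced assets) 115.6.)

-1100.0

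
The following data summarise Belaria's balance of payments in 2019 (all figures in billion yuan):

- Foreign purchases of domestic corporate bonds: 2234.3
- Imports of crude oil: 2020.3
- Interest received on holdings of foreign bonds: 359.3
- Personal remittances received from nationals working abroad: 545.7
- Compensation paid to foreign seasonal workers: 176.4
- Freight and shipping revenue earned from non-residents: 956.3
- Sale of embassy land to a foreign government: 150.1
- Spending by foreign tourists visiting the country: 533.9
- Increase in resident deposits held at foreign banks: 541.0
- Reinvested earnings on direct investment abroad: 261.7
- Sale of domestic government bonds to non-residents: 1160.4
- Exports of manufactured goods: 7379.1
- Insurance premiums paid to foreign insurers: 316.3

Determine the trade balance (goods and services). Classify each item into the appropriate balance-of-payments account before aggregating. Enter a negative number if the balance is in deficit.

6532.7

Goods: 7379.1 - 2020.3 = 5358.8
Services: 956.3 + 533.9 - 316.3 = 1173.9
Trade balance = 5358.8 + 1173.9 = 6532.7
(Excluded from the trade balance — financial account: foreign purchases of domestic corporate bonds 2234.3, increase in resident deposits held at foreign banks 541.0, sale of domestic government bonds to non-residents 1160.4; primary income: interest received on holdings of foreign bonds 359.3, compensation paid to foreign seasonal workers 176.4, reinvested earnings on direct investment abroad 261.7; secondary income: personal remittances received from nationals working abroad 545.7; capital account: sale of embassy land to a foreign government 150.1.)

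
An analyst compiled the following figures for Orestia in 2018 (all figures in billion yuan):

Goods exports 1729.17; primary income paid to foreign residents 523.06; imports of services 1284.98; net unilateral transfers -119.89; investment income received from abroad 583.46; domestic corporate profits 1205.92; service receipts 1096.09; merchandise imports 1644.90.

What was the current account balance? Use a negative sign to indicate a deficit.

-164.11

Goods balance = 1729.17 - 1644.90 = 84.27
Services balance = 1096.09 - 1284.98 = -188.89
Trade balance (goods + services) = 84.27 + (-188.89) = -104.62
Net primary income = 583.46 - 523.06 = 60.40
Net secondary income = -119.89
Current account = -104.62 + 60.40 + (-119.89) = -164.11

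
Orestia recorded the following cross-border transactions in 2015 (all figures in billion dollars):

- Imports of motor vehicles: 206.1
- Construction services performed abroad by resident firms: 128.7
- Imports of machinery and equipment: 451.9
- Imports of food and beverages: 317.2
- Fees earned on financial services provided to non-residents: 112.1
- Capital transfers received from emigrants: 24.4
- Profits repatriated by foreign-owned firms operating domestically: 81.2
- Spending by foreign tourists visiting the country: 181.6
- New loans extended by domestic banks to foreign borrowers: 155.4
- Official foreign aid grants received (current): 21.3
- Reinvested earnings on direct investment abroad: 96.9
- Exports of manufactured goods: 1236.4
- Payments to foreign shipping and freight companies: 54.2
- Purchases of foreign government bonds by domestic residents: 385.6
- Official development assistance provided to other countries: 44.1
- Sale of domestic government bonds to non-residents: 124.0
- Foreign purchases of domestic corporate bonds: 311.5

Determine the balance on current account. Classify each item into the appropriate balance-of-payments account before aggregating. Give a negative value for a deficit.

Goods: 1236.4 - 206.1 - 451.9 - 317.2 = 261.2
Services: 128.7 + 181.6 + 112.1 - 54.2 = 368.2
Primary income: 96.9 - 81.2 = 15.7
Secondary income: 21.3 - 44.1 = -22.8
Current account = 261.2 + 368.2 + 15.7 + (-22.8) = 622.3
(Excluded from the current account — capital account: capital transfers received from emigrants 24.4; financial account: new loans extended by domestic banks to foreign borrowers 155.4, purchases of foreign government bonds by domestic residents 385.6, sale of domestic government bonds to non-residents 124.0, foreign purchases of domestic corporate bonds 311.5.)

622.3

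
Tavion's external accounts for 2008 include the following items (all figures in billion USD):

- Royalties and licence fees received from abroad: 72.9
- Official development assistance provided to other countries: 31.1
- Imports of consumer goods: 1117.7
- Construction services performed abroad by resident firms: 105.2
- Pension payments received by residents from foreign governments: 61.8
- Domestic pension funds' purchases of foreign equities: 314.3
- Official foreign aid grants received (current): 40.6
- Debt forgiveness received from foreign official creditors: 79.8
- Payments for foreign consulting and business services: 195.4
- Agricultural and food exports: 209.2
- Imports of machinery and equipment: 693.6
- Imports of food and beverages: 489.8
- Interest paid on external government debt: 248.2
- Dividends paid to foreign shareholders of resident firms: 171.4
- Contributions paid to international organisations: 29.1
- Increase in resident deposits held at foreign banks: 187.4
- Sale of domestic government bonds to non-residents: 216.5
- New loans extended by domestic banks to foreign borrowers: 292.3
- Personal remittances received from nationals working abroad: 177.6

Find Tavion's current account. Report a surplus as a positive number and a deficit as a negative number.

-2309.0

Goods: -693.6 + 209.2 - 489.8 - 1117.7 = -2091.9
Services: 105.2 + 72.9 - 195.4 = -17.3
Primary income: -171.4 - 248.2 = -419.6
Secondary income: 61.8 + 177.6 - 31.1 - 29.1 + 40.6 = 219.8
Current account = (-2091.9) + (-17.3) + (-419.6) + 219.8 = -2309.0
(Excluded from the current account — financial account: domestic pension funds' purchases of foreign equities 314.3, increase in resident deposits held at foreign banks 187.4, sale of domestic government bonds to non-residents 216.5, new loans extended by domestic banks to foreign borrowers 292.3; capital account: debt forgiveness received from foreign official creditors 79.8.)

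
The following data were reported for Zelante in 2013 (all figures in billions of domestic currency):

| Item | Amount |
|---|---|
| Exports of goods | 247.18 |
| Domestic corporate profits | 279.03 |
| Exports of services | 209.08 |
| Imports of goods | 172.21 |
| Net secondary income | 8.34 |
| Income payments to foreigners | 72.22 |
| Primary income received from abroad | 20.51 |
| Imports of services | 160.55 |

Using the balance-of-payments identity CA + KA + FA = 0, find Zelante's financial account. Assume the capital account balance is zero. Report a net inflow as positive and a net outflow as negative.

-80.13

Goods balance = 247.18 - 172.21 = 74.97
Services balance = 209.08 - 160.55 = 48.53
Trade balance (goods + services) = 74.97 + 48.53 = 123.50
Net primary income = 20.51 - 72.22 = -51.71
Net secondary income = 8.34
Current account = 123.50 + (-51.71) + 8.34 = 80.13
Financial account = -(80.13) = -80.13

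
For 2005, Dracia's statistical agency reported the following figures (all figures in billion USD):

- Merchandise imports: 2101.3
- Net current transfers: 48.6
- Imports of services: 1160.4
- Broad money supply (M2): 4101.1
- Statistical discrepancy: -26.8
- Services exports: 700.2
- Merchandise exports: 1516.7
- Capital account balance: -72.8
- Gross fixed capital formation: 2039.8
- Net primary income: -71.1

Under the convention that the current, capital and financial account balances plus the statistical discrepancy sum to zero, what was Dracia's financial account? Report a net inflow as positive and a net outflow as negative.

Goods balance = 1516.7 - 2101.3 = -584.6
Services balance = 700.2 - 1160.4 = -460.2
Trade balance (goods + services) = -584.6 + (-460.2) = -1044.8
Net primary income = -71.1
Net secondary income = 48.6
Current account = -1044.8 + (-71.1) + 48.6 = -1067.3
Financial account = -(-1067.3 + (-72.8) + (-26.8)) = 1166.9

1166.9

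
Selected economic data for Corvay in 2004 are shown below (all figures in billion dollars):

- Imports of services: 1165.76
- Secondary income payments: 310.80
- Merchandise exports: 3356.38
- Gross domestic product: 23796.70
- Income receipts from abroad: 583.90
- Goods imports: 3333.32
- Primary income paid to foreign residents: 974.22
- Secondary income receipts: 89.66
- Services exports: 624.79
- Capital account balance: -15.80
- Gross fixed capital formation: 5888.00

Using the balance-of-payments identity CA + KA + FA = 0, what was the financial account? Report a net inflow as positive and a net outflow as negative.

Goods balance = 3356.38 - 3333.32 = 23.06
Services balance = 624.79 - 1165.76 = -540.97
Trade balance (goods + services) = 23.06 + (-540.97) = -517.91
Net primary income = 583.90 - 974.22 = -390.32
Net secondary income = 89.66 - 310.80 = -221.14
Current account = -517.91 + (-390.32) + (-221.14) = -1129.37
Financial account = -(-1129.37 + (-15.80)) = 1145.17

1145.17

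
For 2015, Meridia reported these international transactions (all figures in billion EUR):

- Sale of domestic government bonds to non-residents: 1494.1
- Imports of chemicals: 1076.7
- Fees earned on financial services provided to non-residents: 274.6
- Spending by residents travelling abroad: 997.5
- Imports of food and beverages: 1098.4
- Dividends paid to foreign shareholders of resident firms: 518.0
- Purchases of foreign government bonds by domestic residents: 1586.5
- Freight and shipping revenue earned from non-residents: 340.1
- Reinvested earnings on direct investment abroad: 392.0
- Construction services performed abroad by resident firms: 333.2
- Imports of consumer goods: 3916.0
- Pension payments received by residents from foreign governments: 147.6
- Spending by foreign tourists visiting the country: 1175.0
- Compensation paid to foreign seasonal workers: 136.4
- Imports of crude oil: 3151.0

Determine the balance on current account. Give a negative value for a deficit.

-8231.5

Goods: -1098.4 - 1076.7 - 3916.0 - 3151.0 = -9242.1
Services: 274.6 + 1175.0 - 997.5 + 340.1 + 333.2 = 1125.4
Primary income: 392.0 - 136.4 - 518.0 = -262.4
Secondary income: 147.6
Current account = (-9242.1) + 1125.4 + (-262.4) + 147.6 = -8231.5
(Excluded from the current account — financial account: sale of domestic government bonds to non-residents 1494.1, purchases of foreign government bonds by domestic residents 1586.5.)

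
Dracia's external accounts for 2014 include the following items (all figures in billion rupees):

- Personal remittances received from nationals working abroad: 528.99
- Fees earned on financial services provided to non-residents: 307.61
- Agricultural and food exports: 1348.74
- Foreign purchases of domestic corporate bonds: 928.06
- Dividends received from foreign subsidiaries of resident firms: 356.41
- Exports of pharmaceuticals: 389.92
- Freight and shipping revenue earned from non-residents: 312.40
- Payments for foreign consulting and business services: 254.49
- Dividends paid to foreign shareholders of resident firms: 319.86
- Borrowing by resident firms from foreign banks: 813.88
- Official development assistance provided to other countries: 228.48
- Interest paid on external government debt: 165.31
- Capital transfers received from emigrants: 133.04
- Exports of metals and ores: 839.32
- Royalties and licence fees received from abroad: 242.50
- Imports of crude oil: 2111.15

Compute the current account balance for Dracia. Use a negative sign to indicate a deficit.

1246.60

Goods: -2111.15 + 1348.74 + 839.32 + 389.92 = 466.83
Services: 242.50 + 307.61 - 254.49 + 312.40 = 608.02
Primary income: 356.41 - 319.86 - 165.31 = -128.76
Secondary income: -228.48 + 528.99 = 300.51
Current account = 466.83 + 608.02 + (-128.76) + 300.51 = 1246.60
(Excluded from the current account — financial account: foreign purchases of domestic corporate bonds 928.06, borrowing by resident firms from foreign banks 813.88; capital account: capital transfers received from emigrants 133.04.)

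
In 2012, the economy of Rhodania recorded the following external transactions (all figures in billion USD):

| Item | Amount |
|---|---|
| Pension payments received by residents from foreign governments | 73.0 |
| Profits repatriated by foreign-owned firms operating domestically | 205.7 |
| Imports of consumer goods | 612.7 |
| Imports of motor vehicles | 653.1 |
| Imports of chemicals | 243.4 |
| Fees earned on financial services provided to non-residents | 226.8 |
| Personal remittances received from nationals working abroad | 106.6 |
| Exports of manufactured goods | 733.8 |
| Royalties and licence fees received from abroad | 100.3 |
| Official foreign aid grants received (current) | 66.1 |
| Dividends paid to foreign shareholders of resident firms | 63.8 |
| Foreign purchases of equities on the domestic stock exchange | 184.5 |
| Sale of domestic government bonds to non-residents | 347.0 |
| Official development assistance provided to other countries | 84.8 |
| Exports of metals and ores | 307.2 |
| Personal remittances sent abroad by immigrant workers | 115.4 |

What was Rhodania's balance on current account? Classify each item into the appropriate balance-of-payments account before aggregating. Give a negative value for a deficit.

-365.1

Goods: -612.7 - 243.4 + 733.8 + 307.2 - 653.1 = -468.2
Services: 226.8 + 100.3 = 327.1
Primary income: -63.8 - 205.7 = -269.5
Secondary income: 106.6 - 115.4 - 84.8 + 73.0 + 66.1 = 45.5
Current account = (-468.2) + 327.1 + (-269.5) + 45.5 = -365.1
(Excluded from the current account — financial account: foreign purchases of equities on the domestic stock exchange 184.5, sale of domestic government bonds to non-residents 347.0.)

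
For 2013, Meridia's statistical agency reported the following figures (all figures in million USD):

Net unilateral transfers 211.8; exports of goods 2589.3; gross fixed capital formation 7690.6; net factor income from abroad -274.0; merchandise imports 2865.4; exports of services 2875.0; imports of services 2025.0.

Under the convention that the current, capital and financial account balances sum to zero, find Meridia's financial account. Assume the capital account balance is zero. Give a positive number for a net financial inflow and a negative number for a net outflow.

-511.7

Goods balance = 2589.3 - 2865.4 = -276.1
Services balance = 2875.0 - 2025.0 = 850.0
Trade balance (goods + services) = -276.1 + 850.0 = 573.9
Net primary income = -274.0
Net secondary income = 211.8
Current account = 573.9 + (-274.0) + 211.8 = 511.7
Financial account = -(511.7) = -511.7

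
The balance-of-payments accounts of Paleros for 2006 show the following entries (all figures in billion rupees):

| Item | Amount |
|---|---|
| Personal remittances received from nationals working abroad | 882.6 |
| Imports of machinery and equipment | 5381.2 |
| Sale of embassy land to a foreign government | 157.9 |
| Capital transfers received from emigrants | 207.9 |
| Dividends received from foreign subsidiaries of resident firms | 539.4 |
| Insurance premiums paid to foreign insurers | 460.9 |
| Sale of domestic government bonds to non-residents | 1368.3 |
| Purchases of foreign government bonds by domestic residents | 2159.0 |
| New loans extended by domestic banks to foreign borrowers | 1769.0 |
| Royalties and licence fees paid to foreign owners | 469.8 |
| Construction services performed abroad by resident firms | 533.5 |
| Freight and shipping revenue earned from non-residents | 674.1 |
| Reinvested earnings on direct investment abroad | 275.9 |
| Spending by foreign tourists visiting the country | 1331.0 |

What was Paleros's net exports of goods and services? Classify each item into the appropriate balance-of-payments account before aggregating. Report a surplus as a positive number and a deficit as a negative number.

Goods: -5381.2
Services: -460.9 + 674.1 + 1331.0 + 533.5 - 469.8 = 1607.9
Trade balance = -5381.2 + 1607.9 = -3773.3
(Excluded from the trade balance — secondary income: personal remittances received from nationals working abroad 882.6; capital account: sale of embassy land to a foreign government 157.9, capital transfers received from emigrants 207.9; primary income: dividends received from foreign subsidiaries of resident firms 539.4, reinvested earnings on direct investment abroad 275.9; financial account: sale of domestic government bonds to non-residents 1368.3, purchases of foreign government bonds by domestic residents 2159.0, new loans extended by domestic banks to foreign borrowers 1769.0.)

-3773.3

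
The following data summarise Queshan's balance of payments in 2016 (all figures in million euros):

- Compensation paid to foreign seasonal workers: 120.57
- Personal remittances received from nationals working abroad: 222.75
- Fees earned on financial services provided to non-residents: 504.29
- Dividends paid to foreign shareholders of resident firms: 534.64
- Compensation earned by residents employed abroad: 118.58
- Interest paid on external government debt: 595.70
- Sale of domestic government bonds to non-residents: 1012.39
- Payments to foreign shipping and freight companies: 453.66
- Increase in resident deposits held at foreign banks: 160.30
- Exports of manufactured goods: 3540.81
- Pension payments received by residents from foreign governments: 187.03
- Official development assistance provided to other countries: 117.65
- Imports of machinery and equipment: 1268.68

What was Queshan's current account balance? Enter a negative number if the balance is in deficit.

Goods: -1268.68 + 3540.81 = 2272.13
Services: 504.29 - 453.66 = 50.63
Primary income: -120.57 + 118.58 - 595.70 - 534.64 = -1132.33
Secondary income: 187.03 + 222.75 - 117.65 = 292.13
Current account = 2272.13 + 50.63 + (-1132.33) + 292.13 = 1482.56
(Excluded from the current account — financial account: sale of domestic government bonds to non-residents 1012.39, increase in resident deposits held at foreign banks 160.30.)

1482.56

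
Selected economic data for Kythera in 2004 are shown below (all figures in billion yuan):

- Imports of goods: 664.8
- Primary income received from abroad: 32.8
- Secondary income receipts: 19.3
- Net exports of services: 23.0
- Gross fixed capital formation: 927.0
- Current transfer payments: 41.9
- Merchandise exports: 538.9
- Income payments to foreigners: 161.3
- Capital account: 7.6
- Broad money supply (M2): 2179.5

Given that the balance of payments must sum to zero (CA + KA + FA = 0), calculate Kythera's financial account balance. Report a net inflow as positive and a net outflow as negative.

Goods balance = 538.9 - 664.8 = -125.9
Services balance = 23.0
Trade balance (goods + services) = -125.9 + 23.0 = -102.9
Net primary income = 32.8 - 161.3 = -128.5
Net secondary income = 19.3 - 41.9 = -22.6
Current account = -102.9 + (-128.5) + (-22.6) = -254.0
Financial account = -(-254.0 + 7.6) = 246.4

246.4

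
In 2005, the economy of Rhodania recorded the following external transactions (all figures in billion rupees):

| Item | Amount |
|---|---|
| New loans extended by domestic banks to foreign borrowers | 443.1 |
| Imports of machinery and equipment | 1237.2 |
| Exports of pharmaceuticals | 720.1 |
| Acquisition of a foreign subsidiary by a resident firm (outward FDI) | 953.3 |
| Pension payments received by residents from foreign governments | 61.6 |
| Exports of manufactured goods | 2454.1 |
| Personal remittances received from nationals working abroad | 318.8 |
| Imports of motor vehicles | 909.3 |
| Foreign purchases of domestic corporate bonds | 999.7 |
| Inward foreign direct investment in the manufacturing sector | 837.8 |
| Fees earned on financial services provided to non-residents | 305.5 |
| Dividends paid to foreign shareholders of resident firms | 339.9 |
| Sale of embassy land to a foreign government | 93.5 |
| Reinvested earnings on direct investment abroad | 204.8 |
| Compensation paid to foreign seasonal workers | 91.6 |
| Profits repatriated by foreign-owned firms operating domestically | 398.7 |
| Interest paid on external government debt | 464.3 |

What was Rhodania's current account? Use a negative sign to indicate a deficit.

Goods: -909.3 + 720.1 - 1237.2 + 2454.1 = 1027.7
Services: 305.5
Primary income: 204.8 - 398.7 - 339.9 - 91.6 - 464.3 = -1089.7
Secondary income: 61.6 + 318.8 = 380.4
Current account = 1027.7 + 305.5 + (-1089.7) + 380.4 = 623.9
(Excluded from the current account — financial account: new loans extended by domestic banks to foreign borrowers 443.1, acquisition of a foreign subsidiary by a resident firm (outward FDI) 953.3, foreign purchases of domestic corporate bonds 999.7, inward foreign direct investment in the manufacturing sector 837.8; capital account: sale of embassy land to a foreign government 93.5.)

623.9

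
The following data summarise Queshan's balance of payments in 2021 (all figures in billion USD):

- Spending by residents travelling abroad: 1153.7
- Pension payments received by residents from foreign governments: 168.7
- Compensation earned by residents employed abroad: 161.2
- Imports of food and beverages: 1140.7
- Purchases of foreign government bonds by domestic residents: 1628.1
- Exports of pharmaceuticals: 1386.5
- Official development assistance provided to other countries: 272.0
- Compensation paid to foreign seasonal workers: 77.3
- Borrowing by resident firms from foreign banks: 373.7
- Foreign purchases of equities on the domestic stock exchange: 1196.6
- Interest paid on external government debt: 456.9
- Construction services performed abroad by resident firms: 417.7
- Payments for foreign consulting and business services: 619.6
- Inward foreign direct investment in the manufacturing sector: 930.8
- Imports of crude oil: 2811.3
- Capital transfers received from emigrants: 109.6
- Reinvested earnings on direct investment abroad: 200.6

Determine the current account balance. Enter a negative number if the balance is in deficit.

-4196.8

Goods: -2811.3 - 1140.7 + 1386.5 = -2565.5
Services: -1153.7 + 417.7 - 619.6 = -1355.6
Primary income: -456.9 - 77.3 + 200.6 + 161.2 = -172.4
Secondary income: 168.7 - 272.0 = -103.3
Current account = (-2565.5) + (-1355.6) + (-172.4) + (-103.3) = -4196.8
(Excluded from the current account — financial account: purchases of foreign government bonds by domestic residents 1628.1, borrowing by resident firms from foreign banks 373.7, foreign purchases of equities on the domestic stock exchange 1196.6, inward foreign direct investment in the manufacturing sector 930.8; capital account: capital transfers received from emigrants 109.6.)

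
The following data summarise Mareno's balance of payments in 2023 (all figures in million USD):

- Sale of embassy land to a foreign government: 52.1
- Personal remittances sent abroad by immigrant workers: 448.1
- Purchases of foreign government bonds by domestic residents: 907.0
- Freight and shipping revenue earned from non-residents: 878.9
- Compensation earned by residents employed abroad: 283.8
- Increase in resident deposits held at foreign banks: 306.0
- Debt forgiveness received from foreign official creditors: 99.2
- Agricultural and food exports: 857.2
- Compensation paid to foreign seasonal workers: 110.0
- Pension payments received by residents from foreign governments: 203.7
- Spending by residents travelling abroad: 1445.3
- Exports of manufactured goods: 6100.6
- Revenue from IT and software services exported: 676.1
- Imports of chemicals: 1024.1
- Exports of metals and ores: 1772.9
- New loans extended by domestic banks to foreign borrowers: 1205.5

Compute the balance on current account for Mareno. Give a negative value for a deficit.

Goods: 1772.9 - 1024.1 + 857.2 + 6100.6 = 7706.6
Services: 676.1 - 1445.3 + 878.9 = 109.7
Primary income: 283.8 - 110.0 = 173.8
Secondary income: 203.7 - 448.1 = -244.4
Current account = 7706.6 + 109.7 + 173.8 + (-244.4) = 7745.7
(Excluded from the current account — capital account: sale of embassy land to a foreign government 52.1, debt forgiveness received from foreign official creditors 99.2; financial account: purchases of foreign government bonds by domestic residents 907.0, increase in resident deposits held at foreign banks 306.0, new loans extended by domestic banks to foreign borrowers 1205.5.)

7745.7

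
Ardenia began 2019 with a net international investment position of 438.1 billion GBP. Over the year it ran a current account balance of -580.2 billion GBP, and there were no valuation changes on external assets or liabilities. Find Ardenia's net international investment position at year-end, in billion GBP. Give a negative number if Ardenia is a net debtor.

-142.1

With no valuation effects, change in NIIP = current account = -580.2
End-of-year NIIP = 438.1 + (-580.2) = -142.1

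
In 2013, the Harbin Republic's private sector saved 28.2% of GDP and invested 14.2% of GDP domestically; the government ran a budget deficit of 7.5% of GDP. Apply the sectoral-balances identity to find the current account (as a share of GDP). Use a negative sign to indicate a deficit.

By the sectoral-balances identity, CA = (S_private - I) + (T - G).
Private balance = 28.2 - 14.2 = 14.0
Government balance (T - G) = -7.5
CA = 14.0 + (-7.5) = 6.5

6.5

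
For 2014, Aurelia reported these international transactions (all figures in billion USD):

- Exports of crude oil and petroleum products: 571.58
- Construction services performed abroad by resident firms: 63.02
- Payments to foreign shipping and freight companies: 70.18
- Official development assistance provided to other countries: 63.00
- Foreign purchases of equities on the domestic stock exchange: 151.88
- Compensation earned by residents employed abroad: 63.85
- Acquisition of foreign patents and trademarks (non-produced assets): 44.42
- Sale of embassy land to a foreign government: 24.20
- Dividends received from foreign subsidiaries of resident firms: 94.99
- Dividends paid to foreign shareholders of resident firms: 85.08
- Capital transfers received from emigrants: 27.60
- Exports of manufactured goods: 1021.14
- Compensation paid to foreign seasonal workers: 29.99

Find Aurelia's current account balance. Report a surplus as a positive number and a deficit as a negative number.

1566.33

Goods: 1021.14 + 571.58 = 1592.72
Services: -70.18 + 63.02 = -7.16
Primary income: 94.99 + 63.85 - 85.08 - 29.99 = 43.77
Secondary income: -63.00
Current account = 1592.72 + (-7.16) + 43.77 + (-63.00) = 1566.33
(Excluded from the current account — financial account: foreign purchases of equities on the domestic stock exchange 151.88; capital account: acquisition of foreign patents and trademarks (non-produced assets) 44.42, sale of embassy land to a foreign government 24.20, capital transfers received from emigrants 27.60.)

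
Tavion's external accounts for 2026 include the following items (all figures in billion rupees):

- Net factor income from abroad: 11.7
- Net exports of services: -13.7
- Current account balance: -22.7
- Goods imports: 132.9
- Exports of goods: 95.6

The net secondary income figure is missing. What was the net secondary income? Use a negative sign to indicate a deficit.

16.6

Current account = goods balance + services balance + net primary income + net secondary income
Sum of the known components = -39.3
Net secondary income = CA - (known components) = -22.7 - (-39.3) = 16.6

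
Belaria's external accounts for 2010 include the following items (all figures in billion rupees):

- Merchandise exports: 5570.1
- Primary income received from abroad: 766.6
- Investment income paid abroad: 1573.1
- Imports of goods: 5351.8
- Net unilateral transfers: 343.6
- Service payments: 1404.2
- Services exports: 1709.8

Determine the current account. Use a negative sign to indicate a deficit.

61.0

Goods balance = 5570.1 - 5351.8 = 218.3
Services balance = 1709.8 - 1404.2 = 305.6
Trade balance (goods + services) = 218.3 + 305.6 = 523.9
Net primary income = 766.6 - 1573.1 = -806.5
Net secondary income = 343.6
Current account = 523.9 + (-806.5) + 343.6 = 61.0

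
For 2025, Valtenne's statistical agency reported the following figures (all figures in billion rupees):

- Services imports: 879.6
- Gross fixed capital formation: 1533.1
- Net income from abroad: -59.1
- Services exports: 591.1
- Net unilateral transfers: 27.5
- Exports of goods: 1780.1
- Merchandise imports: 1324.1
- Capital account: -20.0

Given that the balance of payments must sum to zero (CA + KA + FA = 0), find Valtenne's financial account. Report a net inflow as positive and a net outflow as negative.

-115.9

Goods balance = 1780.1 - 1324.1 = 456.0
Services balance = 591.1 - 879.6 = -288.5
Trade balance (goods + services) = 456.0 + (-288.5) = 167.5
Net primary income = -59.1
Net secondary income = 27.5
Current account = 167.5 + (-59.1) + 27.5 = 135.9
Financial account = -(135.9 + (-20.0)) = -115.9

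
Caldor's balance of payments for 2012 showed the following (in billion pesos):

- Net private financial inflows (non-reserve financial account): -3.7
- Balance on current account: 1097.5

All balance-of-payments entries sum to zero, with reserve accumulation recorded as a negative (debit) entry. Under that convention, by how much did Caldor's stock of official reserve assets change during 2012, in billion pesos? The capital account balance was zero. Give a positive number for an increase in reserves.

Official reserve transactions balance = -(1097.5 + (-3.7)) = -1093.8
An accumulation of reserves is recorded as a debit (negative entry), so the change in the stock of reserves is the negative of that balance.
Change in official reserves = -(-1093.8) = 1093.8

1093.8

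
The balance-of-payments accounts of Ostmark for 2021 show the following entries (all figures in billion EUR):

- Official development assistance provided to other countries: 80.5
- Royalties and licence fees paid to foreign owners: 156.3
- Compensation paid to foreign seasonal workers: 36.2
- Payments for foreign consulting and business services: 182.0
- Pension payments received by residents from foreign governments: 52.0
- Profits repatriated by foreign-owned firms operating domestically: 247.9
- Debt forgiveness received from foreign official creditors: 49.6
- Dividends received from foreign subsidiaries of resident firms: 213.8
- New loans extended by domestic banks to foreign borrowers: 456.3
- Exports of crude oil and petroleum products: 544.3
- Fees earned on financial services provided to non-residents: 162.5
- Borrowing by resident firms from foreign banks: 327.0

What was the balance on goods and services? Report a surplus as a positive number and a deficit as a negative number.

Goods: 544.3
Services: -182.0 + 162.5 - 156.3 = -175.8
Trade balance = 544.3 + (-175.8) = 368.5
(Excluded from the trade balance — secondary income: official development assistance provided to other countries 80.5, pension payments received by residents from foreign governments 52.0; primary income: compensation paid to foreign seasonal workers 36.2, profits repatriated by foreign-owned firms operating domestically 247.9, dividends received from foreign subsidiaries of resident firms 213.8; capital account: debt forgiveness received from foreign official creditors 49.6; financial account: new loans extended by domestic banks to foreign borrowers 456.3, borrowing by resident firms from foreign banks 327.0.)

368.5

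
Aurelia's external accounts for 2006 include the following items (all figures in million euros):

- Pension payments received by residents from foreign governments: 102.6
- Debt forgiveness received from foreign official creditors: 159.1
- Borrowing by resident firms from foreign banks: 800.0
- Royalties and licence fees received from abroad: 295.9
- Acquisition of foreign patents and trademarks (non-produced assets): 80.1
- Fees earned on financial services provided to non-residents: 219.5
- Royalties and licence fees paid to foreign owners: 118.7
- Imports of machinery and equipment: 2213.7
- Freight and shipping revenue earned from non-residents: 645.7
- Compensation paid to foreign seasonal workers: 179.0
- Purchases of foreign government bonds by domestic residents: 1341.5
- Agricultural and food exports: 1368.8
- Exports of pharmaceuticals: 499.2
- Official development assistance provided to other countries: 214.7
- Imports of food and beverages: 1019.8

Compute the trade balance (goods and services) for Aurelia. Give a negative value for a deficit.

-323.1

Goods: 499.2 - 1019.8 + 1368.8 - 2213.7 = -1365.5
Services: 219.5 - 118.7 + 645.7 + 295.9 = 1042.4
Trade balance = -1365.5 + 1042.4 = -323.1
(Excluded from the trade balance — secondary income: pension payments received by residents from foreign governments 102.6, official development assistance provided to other countries 214.7; capital account: debt forgiveness received from foreign official creditors 159.1, acquisition of foreign patents and trademarks (non-produced assets) 80.1; financial account: borrowing by resident firms from foreign banks 800.0, purchases of foreign government bonds by domestic residents 1341.5; primary income: compensation paid to foreign seasonal workers 179.0.)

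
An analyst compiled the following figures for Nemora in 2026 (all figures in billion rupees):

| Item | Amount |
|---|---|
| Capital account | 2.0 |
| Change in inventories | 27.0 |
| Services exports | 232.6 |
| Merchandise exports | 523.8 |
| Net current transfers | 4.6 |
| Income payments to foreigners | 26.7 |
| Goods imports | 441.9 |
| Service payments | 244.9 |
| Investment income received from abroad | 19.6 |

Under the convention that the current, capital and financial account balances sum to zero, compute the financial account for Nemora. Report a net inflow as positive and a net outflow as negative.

-69.1

Goods balance = 523.8 - 441.9 = 81.9
Services balance = 232.6 - 244.9 = -12.3
Trade balance (goods + services) = 81.9 + (-12.3) = 69.6
Net primary income = 19.6 - 26.7 = -7.1
Net secondary income = 4.6
Current account = 69.6 + (-7.1) + 4.6 = 67.1
Financial account = -(67.1 + 2.0) = -69.1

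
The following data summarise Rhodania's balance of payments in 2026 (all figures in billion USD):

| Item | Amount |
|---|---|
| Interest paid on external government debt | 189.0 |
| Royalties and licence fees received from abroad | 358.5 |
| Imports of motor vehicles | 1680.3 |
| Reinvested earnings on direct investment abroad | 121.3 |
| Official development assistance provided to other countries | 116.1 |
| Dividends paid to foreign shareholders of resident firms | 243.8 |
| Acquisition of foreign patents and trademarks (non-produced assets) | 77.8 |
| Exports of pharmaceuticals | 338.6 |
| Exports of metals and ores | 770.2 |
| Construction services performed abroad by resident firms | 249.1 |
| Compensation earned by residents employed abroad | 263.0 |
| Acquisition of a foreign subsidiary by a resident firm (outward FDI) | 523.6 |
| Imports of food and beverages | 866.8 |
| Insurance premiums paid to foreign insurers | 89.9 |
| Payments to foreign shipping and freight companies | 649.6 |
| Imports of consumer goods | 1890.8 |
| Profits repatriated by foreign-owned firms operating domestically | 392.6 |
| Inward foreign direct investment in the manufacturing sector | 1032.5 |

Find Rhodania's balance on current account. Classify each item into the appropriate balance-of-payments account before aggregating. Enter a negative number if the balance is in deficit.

-4018.2

Goods: -866.8 - 1890.8 + 770.2 - 1680.3 + 338.6 = -3329.1
Services: -89.9 - 649.6 + 249.1 + 358.5 = -131.9
Primary income: -243.8 - 392.6 - 189.0 + 121.3 + 263.0 = -441.1
Secondary income: -116.1
Current account = (-3329.1) + (-131.9) + (-441.1) + (-116.1) = -4018.2
(Excluded from the current account — capital account: acquisition of foreign patents and trademarks (non-produced assets) 77.8; financial account: acquisition of a foreign subsidiary by a resident firm (outward FDI) 523.6, inward foreign direct investment in the manufacturing sector 1032.5.)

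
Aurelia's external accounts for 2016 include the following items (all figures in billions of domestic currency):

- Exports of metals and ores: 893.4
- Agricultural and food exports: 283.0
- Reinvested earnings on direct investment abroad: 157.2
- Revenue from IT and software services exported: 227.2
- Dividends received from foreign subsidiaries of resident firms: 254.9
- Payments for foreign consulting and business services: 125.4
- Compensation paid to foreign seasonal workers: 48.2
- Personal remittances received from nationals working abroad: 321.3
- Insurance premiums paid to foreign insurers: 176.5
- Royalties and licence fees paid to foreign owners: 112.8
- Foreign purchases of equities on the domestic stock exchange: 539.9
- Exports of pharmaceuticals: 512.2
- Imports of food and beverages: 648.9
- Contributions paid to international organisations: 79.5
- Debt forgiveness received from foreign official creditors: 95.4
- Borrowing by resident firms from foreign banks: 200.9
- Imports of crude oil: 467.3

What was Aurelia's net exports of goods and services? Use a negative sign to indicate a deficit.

Goods: -467.3 + 512.2 + 283.0 + 893.4 - 648.9 = 572.4
Services: -125.4 - 112.8 - 176.5 + 227.2 = -187.5
Trade balance = 572.4 + (-187.5) = 384.9
(Excluded from the trade balance — primary income: reinvested earnings on direct investment abroad 157.2, dividends received from foreign subsidiaries of resident firms 254.9, compensation paid to foreign seasonal workers 48.2; secondary income: personal remittances received from nationals working abroad 321.3, contributions paid to international organisations 79.5; financial account: foreign purchases of equities on the domestic stock exchange 539.9, borrowing by resident firms from foreign banks 200.9; capital account: debt forgiveness received from foreign official creditors 95.4.)

384.9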